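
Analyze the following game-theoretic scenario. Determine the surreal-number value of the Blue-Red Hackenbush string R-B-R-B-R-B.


Edges (from ground): R-B-R-B-R-B
By Berlekamp's sign-expansion rule, a Blue-Red Hackenbush stalk has the value of the surreal number whose sign sequence is the edge sequence with B -> + and R -> -.
Sign sequence: -+-+-+
Trace the sign expansion in the surreal number tree, starting from 0:
Edge 1: R (sign -) -> bounds (-inf, 0), value = -1
Edge 2: B (sign +) -> bounds (-1, 0), value = -1/2
Edge 3: R (sign -) -> bounds (-1, -1/2), value = -3/4
Edge 4: B (sign +) -> bounds (-3/4, -1/2), value = -5/8
Edge 5: R (sign -) -> bounds (-3/4, -5/8), value = -11/16
Edge 6: B (sign +) -> bounds (-11/16, -5/8), value = -21/32
Game value = -21/32

-21/32


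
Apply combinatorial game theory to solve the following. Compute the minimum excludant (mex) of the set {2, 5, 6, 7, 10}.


Set = {2, 5, 6, 7, 10}
0 is NOT in the set. This is the mex.
mex = 0

0


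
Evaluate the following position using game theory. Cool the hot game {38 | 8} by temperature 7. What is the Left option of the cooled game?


Original game: {38 | 8} (a switch {a | b} with a > b).
Cooling by t (for t below the temperature (a - b)/2 = 15) taxes each move by t: {a | b} cooled by t is {a - t | b + t}.
Cooling amount: t = 7
Cooled Left option: 38 - 7 = 31
Cooled Right option: 8 + 7 = 15
Cooled game: {31 | 15}
Left option = 31

31


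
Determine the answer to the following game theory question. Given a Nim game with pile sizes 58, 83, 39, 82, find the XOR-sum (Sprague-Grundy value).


We need the XOR (exclusive or) of all pile sizes.
After XOR-ing pile 1 (size 58): 0 XOR 58 = 58
After XOR-ing pile 2 (size 83): 58 XOR 83 = 105
After XOR-ing pile 3 (size 39): 105 XOR 39 = 78
After XOR-ing pile 4 (size 82): 78 XOR 82 = 28
The Nim-value of this position is 28.

28


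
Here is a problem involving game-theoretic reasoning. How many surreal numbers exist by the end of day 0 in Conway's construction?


Day 0: {|} = 0 is born. Count = 1.
Day n: the number of surreal numbers born by day n is 2^(n+1) - 1.
By day 0: 2^1 - 1 = 1
By day 0: 1 surreal numbers.

1


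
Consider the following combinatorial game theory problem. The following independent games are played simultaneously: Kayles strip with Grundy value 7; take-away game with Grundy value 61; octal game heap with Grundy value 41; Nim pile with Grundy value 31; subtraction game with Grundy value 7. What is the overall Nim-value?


By the Sprague-Grundy theorem, the Grundy value of a sum of games is the XOR of individual Grundy values.
Kayles strip: Grundy value = 7. Running XOR: 0 XOR 7 = 7
take-away game: Grundy value = 61. Running XOR: 7 XOR 61 = 58
octal game heap: Grundy value = 41. Running XOR: 58 XOR 41 = 19
Nim pile: Grundy value = 31. Running XOR: 19 XOR 31 = 12
subtraction game: Grundy value = 7. Running XOR: 12 XOR 7 = 11
The combined Grundy value is 11.

11


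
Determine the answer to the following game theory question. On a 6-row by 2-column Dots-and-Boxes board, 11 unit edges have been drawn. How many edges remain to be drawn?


Grid: 6 x 2 boxes, i.e. 7 rows and 3 columns of dots.
Horizontal edges: (rows + 1) * cols = 7 * 2 = 14
Vertical edges: rows * (cols + 1) = 6 * 3 = 18
Total edges: 14 + 18 = 32
Edges drawn: 11
Remaining: 32 - 11 = 21

21


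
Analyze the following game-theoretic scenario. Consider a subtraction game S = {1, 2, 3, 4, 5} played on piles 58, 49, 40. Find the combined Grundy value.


Subtraction set: {1, 2, 3, 4, 5}
For this subtraction set, G(n) = n mod 6 (period = max + 1 = 6).
Pile 1 (size 58): G(58) = 58 mod 6 = 4
Pile 2 (size 49): G(49) = 49 mod 6 = 1
Pile 3 (size 40): G(40) = 40 mod 6 = 4
Total Grundy value = XOR of all: 4 XOR 1 XOR 4 = 1

1


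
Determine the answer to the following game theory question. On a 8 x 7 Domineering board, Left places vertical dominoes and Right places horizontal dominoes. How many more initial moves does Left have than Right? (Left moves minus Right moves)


Board is 8 x 7 (rows x cols).
Left (vertical) placements: (rows-1) * cols = 7 * 7 = 49
Right (horizontal) placements: rows * (cols-1) = 8 * 6 = 48
Advantage = Left - Right = 49 - 48 = 1

1


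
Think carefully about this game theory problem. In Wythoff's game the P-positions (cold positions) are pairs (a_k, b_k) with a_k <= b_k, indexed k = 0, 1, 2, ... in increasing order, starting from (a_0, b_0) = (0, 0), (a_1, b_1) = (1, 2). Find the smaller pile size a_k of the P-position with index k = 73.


By Wythoff's theorem, a_k = floor(k * phi) and b_k = floor(k * phi^2) = a_k + k, where phi = (1 + sqrt(5))/2 is the golden ratio.
phi = (1 + sqrt(5))/2 = 1.618034
k = 73
k * phi = 73 * 1.618034 = 118.116481
a_73 = floor(k * phi) = 118

118


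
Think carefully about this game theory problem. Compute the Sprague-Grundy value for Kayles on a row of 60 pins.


Kayles: a move removes 1 or 2 adjacent pins from a contiguous row.
Removing pins from a row of k leaves two independent rows (a, b) with a + b = k - 1 (one pin) or a + b = k - 2 (two pins); an end removal gives a = 0.
By Sprague-Grundy, G(k) = mex{ G(a) XOR G(b) } over all these splits. G(0) = 0.
G(1): splits (0,0):0^0=0 -> mex({0}) = 1
G(2): splits (0,1):0^1=1 (0,0):0^0=0 -> mex({0, 1}) = 2
G(3): splits (0,2):0^2=2 (1,1):1^1=0 (0,1):0^1=1 -> mex({0, 1, 2}) = 3
G(4): splits (0,3):0^3=3 (1,2):1^2=3 (0,2):0^2=2 (1,1):1^1=0 -> mex({0, 2, 3}) = 1
G(5): splits (0,4):0^1=1 (1,3):1^3=2 (2,2):2^2=0 (0,3):0^3=3 (1,2):1^2=3 -> mex({0, 1, 2, 3}) = 4
G(6) = mex({0, 1, 2, 4}) = 3
G(7) = mex({0, 1, 3, 4, 5}) = 2
G(8) = mex({0, 2, 3, 5, 6}) = 1
G(9) = mex({0, 1, 2, 3, 6, 7}) = 4
G(10) = mex({0, 1, 3, 4, 5, 7}) = 2
G(11) = mex({0, 1, 2, 3, 4, 5}) = 6
G(12) = mex({0, 1, 2, 3, 5, 6, 7}) = 4
G(13) = mex({0, 2, 3, 4, 6, 7}) = 1
G(14) = mex({0, 1, 4, 5, 6, 7}) = 2
G(15) = mex({0, 1, 2, 3, 4, 5, 6}) = 7
G(16) = mex({0, 2, 3, 5, 6, 7}) = 1
G(17) = mex({0, 1, 2, 3, 5, 6, 7}) = 4
G(18) = mex({0, 1, 2, 4, 5, 6}) = 3
G(19) = mex({0, 1, 3, 4, 5, 7}) = 2
G(20) = mex({0, 2, 3, 4, 5, 6, 7}) = 1
G(21) = mex({0, 1, 2, 3, 5, 6, 7}) = 4
G(22) = mex({0, 1, 2, 3, 4, 5, 7}) = 6
G(23) = mex({0, 1, 2, 3, 4, 5, 6}) = 7
G(24) = mex({0, 1, 2, 3, 5, 6, 7}) = 4
G(25) = mex({0, 2, 3, 4, 6, 7}) = 1
G(26) = mex({0, 1, 3, 4, 5, 6, 7}) = 2
G(27) = mex({0, 1, 2, 3, 4, 5, 6, 7}) = 8
G(28) = mex({0, 1, 2, 3, 4, 6, 7, 8}) = 5
G(29) = mex({0, 1, 2, 3, 5, 6, 7, 8, 9}) = 4
G(30) = mex({0, 1, 2, 3, 4, 5, 6, 9, 10}) = 7
G(31) = mex({0, 1, 3, 4, 5, 7, 10, 11}) = 2
G(32) = mex({0, 2, 3, 4, 5, 6, 7, 9, 11}) = 1
G(33) = mex({0, 1, 2, 3, 4, 5, 6, 7, 9, 12}) = 8
G(34) = mex({0, 1, 2, 3, 4, 5, 7, 8, 11, 12}) = 6
G(35) = mex({0, 1, 2, 3, 4, 5, 6, 8, 9, 10, 11}) = 7
G(36) = mex({0, 1, 2, 3, 5, 6, 7, 9, 10}) = 4
G(37) = mex({0, 2, 3, 4, 6, 7, 9, 10, 11, 12}) = 1
G(38) = mex({0, 1, 3, 4, 5, 6, 7, 9, 10, 11, 12}) = 2
G(39) = mex({0, 1, 2, 4, 5, 6, 7, 9, 10, 12, 14}) = 3
G(40) = mex({0, 2, 3, 4, 6, 7, 11, 12, 14}) = 1
G(41) = mex({0, 1, 2, 3, 5, 6, 7, 9, 10, 11, 12}) = 4
G(42) = mex({0, 1, 2, 3, 4, 5, 6, 9, 10}) = 7
G(43) = mex({0, 1, 3, 4, 5, 7, 9, 10, 12, 15}) = 2
G(44) = mex({0, 2, 3, 4, 5, 6, 7, 9, 10, 12, 15}) = 1
G(45) = mex({0, 1, 2, 3, 4, 5, 6, 7, 9, 10, 12, 14}) = 8
G(46) = mex({0, 1, 3, 4, 5, 7, 8, 11, 12, 14}) = 2
G(47) = mex({0, 1, 2, 3, 4, 5, 6, 8, 9, 10, 11, 12}) = 7
G(48) = mex({0, 1, 2, 3, 5, 6, 7, 9, 10}) = 4
G(49) = mex({0, 2, 3, 4, 6, 7, 9, 10, 11, 12, 15}) = 1
G(50) = mex({0, 1, 4, 5, 6, 7, 9, 11, 12, 14, 15}) = 2
G(51) = mex({0, 1, 2, 3, 4, 5, 6, 7, 9, 12, 14, 15}) = 8
G(52) = mex({0, 2, 3, 4, 5, 6, 7, 8, 11, 12, 15}) = 1
G(53) = mex({0, 1, 2, 3, 5, 6, 7, 8, 9, 10, 11, 12}) = 4
G(54) = mex({0, 1, 2, 3, 4, 5, 6, 9, 10}) = 7
G(55) = mex({0, 1, 3, 4, 5, 7, 9, 10, 11, 12}) = 2
G(56) = mex({0, 2, 3, 4, 5, 6, 7, 9, 10, 11, 12, 13, 14}) = 1
G(57) = mex({0, 1, 2, 3, 5, 6, 7, 9, 10, 12, 13, 14, 15}) = 4
G(58) = mex({0, 1, 3, 4, 5, 7, 11, 12, 14, 15}) = 2
G(59) = mex({0, 1, 2, 3, 4, 5, 6, 9, 10, 11, 12, 15}) = 7
G(60) = mex({0, 1, 2, 3, 5, 6, 7, 9, 10}) = 4
Therefore G(60) = 4.

4


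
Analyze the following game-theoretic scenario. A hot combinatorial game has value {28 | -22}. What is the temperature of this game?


The game is {28 | -22}, a switch {a | b} with numbers a > b.
Cooling {a | b} by t gives {a - t | b + t}, which stops being hot when a - t = b + t, i.e. at t = (a - b)/2. So the temperature of a switch is (a - b)/2.
Temperature = (Left option - Right option) / 2
= (28 - (-22)) / 2
= 50 / 2
= 25

25


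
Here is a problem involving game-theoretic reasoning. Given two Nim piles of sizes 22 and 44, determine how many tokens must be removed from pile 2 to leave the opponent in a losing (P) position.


Piles: 22 and 44
Current XOR: 22 XOR 44 = 58 (non-zero, so this is an N-position).
To make the XOR zero, we need to find a move that balances the piles.
For pile 2 (size 44): target = 44 XOR 58 = 22
We reduce pile 2 from 44 to 22.
Tokens removed: 44 - 22 = 22
Verification: 22 XOR 22 = 0

22


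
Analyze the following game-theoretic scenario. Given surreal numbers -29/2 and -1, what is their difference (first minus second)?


x = -29/2, y = -1
Converting to common denominator: 2
x = -29/2, y = -2/2
x - y = -29/2 - -1 = -27/2

-27/2


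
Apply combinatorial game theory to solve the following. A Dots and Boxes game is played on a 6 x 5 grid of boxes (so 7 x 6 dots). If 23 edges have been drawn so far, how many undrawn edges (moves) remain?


Grid: 6 x 5 boxes, i.e. 7 rows and 6 columns of dots.
Horizontal edges: (rows + 1) * cols = 7 * 5 = 35
Vertical edges: rows * (cols + 1) = 6 * 6 = 36
Total edges: 35 + 36 = 71
Edges drawn: 23
Remaining: 71 - 23 = 48

48


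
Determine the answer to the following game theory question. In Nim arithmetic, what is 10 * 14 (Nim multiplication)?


Nim multiplication is bilinear over XOR: (u XOR v) * w = (u*w) XOR (v*w).
So we split each operand into its bit components and XOR the pairwise Nim products.
10 = 2 + 8 (as XOR of powers of 2).
14 = 2 + 4 + 8 (as XOR of powers of 2).
Using the standard Nim-product table on single bits:
  2*2 = 3,   2*4 = 8,   2*8 = 12,
  4*4 = 6,   4*8 = 11,  8*8 = 13,
and  1*x = x (identity), k*l = l*k (commutative).
Pairwise Nim products:
  2 * 2 = 3
  2 * 4 = 8
  2 * 8 = 12
  8 * 2 = 12
  8 * 4 = 11
  8 * 8 = 13
XOR them: 3 XOR 8 XOR 12 XOR 12 XOR 11 XOR 13 = 13.
Result: 10 * 14 = 13 (in Nim).

13


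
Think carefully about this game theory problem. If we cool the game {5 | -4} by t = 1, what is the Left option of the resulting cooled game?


Original game: {5 | -4} (a switch {a | b} with a > b).
Cooling by t (for t below the temperature (a - b)/2 = 9/2) taxes each move by t: {a | b} cooled by t is {a - t | b + t}.
Cooling amount: t = 1
Cooled Left option: 5 - 1 = 4
Cooled Right option: -4 + 1 = -3
Cooled game: {4 | -3}
Left option = 4

4


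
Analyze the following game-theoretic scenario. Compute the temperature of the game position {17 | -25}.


The game is {17 | -25}, a switch {a | b} with numbers a > b.
Cooling {a | b} by t gives {a - t | b + t}, which stops being hot when a - t = b + t, i.e. at t = (a - b)/2. So the temperature of a switch is (a - b)/2.
Temperature = (Left option - Right option) / 2
= (17 - (-25)) / 2
= 42 / 2
= 21

21


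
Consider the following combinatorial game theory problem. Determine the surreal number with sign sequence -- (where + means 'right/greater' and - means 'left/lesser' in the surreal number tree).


Sign expansion: --
Rule: track bounds (lo, hi), initially (-inf, +inf). On '+', the current value becomes lo and we move to the simplest number in (value, hi): value + 1 if hi = +inf, otherwise the midpoint (value + hi)/2. On '-', the current value becomes hi and we move to value - 1 if lo = -inf, otherwise the midpoint (lo + value)/2.
Start at 0.
Step 1: sign = -, move left. Bounds: (-inf, 0). Value = -1
Step 2: sign = -, move left. Bounds: (-inf, -1). Value = -2
The surreal number with sign expansion -- is -2.

-2


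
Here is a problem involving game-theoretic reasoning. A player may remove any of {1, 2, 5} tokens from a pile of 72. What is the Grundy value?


The subtraction set is S = {1, 2, 5}.
G(k) = mex{ G(k - s) : s in S, s <= k }. We compute iteratively: G(0) = 0.
G(1) = mex({0}) = 1
G(2) = mex({0, 1}) = 2
G(3) = mex({1, 2}) = 0
G(4) = mex({0, 2}) = 1
G(5) = mex({0, 1}) = 2
G(6) = mex({1, 2}) = 0
G(7) = mex({0, 2}) = 1
Observe that G(3)..G(7) = 0, 1, 2, 0, 1 repeats G(0)..G(4) = 0, 1, 2, 0, 1.
For k >= max(S) = 5, G(k) is determined by the previous 5 values G(k-5)..G(k-1); a window of 5 consecutive values has recurred shifted by 3, so by induction G(k + 3) = G(k) for all k >= 0: the sequence is periodic from the start with period 3.
One period: G(0..2) = 0, 1, 2.
72 mod 3 = 0, so G(72) = G(0) = 0.

0


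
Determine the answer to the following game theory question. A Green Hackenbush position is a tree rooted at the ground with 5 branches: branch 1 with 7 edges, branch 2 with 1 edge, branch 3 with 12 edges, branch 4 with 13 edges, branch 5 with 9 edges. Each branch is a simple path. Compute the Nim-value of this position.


The tree has 5 branches from the ground vertex.
In Green Hackenbush, the Nim-value of a simple path of length k is k.
Branch 1: length 7, Nim-value = 7
Branch 2: length 1, Nim-value = 1
Branch 3: length 12, Nim-value = 12
Branch 4: length 13, Nim-value = 13
Branch 5: length 9, Nim-value = 9
Total Nim-value = XOR of all branch values:
0 XOR 7 = 7
7 XOR 1 = 6
6 XOR 12 = 10
10 XOR 13 = 7
7 XOR 9 = 14
Nim-value of the tree = 14

14


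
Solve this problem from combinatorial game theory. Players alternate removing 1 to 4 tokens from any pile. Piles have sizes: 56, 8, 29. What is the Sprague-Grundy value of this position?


Subtraction set: {1, 2, 3, 4}
For this subtraction set, G(n) = n mod 5 (period = max + 1 = 5).
Pile 1 (size 56): G(56) = 56 mod 5 = 1
Pile 2 (size 8): G(8) = 8 mod 5 = 3
Pile 3 (size 29): G(29) = 29 mod 5 = 4
Total Grundy value = XOR of all: 1 XOR 3 XOR 4 = 6

6


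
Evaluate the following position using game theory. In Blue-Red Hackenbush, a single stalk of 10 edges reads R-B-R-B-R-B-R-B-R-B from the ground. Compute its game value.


Edges (from ground): R-B-R-B-R-B-R-B-R-B
By Berlekamp's sign-expansion rule, a Blue-Red Hackenbush stalk has the value of the surreal number whose sign sequence is the edge sequence with B -> + and R -> -.
Sign sequence: -+-+-+-+-+
Trace the sign expansion in the surreal number tree, starting from 0:
Edge 1: R (sign -) -> bounds (-inf, 0), value = -1
Edge 2: B (sign +) -> bounds (-1, 0), value = -1/2
Edge 3: R (sign -) -> bounds (-1, -1/2), value = -3/4
Edge 4: B (sign +) -> bounds (-3/4, -1/2), value = -5/8
Edge 5: R (sign -) -> bounds (-3/4, -5/8), value = -11/16
Edge 6: B (sign +) -> bounds (-11/16, -5/8), value = -21/32
Edge 7: R (sign -) -> bounds (-11/16, -21/32), value = -43/64
Edge 8: B (sign +) -> bounds (-43/64, -21/32), value = -85/128
Edge 9: R (sign -) -> bounds (-43/64, -85/128), value = -171/256
Edge 10: B (sign +) -> bounds (-171/256, -85/128), value = -341/512
Game value = -341/512

-341/512


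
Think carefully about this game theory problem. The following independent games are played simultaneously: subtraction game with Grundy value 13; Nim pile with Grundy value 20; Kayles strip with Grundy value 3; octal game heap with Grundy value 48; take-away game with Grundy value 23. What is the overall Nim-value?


By the Sprague-Grundy theorem, the Grundy value of a sum of games is the XOR of individual Grundy values.
subtraction game: Grundy value = 13. Running XOR: 0 XOR 13 = 13
Nim pile: Grundy value = 20. Running XOR: 13 XOR 20 = 25
Kayles strip: Grundy value = 3. Running XOR: 25 XOR 3 = 26
octal game heap: Grundy value = 48. Running XOR: 26 XOR 48 = 42
take-away game: Grundy value = 23. Running XOR: 42 XOR 23 = 61
The combined Grundy value is 61.

61


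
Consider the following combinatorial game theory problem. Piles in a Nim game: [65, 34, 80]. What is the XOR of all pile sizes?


We need the XOR (exclusive or) of all pile sizes.
After XOR-ing pile 1 (size 65): 0 XOR 65 = 65
After XOR-ing pile 2 (size 34): 65 XOR 34 = 99
After XOR-ing pile 3 (size 80): 99 XOR 80 = 51
The Nim-value of this position is 51.

51


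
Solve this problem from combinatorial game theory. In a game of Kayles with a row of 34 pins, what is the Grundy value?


Kayles: a move removes 1 or 2 adjacent pins from a contiguous row.
Removing pins from a row of k leaves two independent rows (a, b) with a + b = k - 1 (one pin) or a + b = k - 2 (two pins); an end removal gives a = 0.
By Sprague-Grundy, G(k) = mex{ G(a) XOR G(b) } over all these splits. G(0) = 0.
G(1): splits (0,0):0^0=0 -> mex({0}) = 1
G(2): splits (0,1):0^1=1 (0,0):0^0=0 -> mex({0, 1}) = 2
G(3): splits (0,2):0^2=2 (1,1):1^1=0 (0,1):0^1=1 -> mex({0, 1, 2}) = 3
G(4): splits (0,3):0^3=3 (1,2):1^2=3 (0,2):0^2=2 (1,1):1^1=0 -> mex({0, 2, 3}) = 1
G(5): splits (0,4):0^1=1 (1,3):1^3=2 (2,2):2^2=0 (0,3):0^3=3 (1,2):1^2=3 -> mex({0, 1, 2, 3}) = 4
G(6) = mex({0, 1, 2, 4}) = 3
G(7) = mex({0, 1, 3, 4, 5}) = 2
G(8) = mex({0, 2, 3, 5, 6}) = 1
G(9) = mex({0, 1, 2, 3, 6, 7}) = 4
G(10) = mex({0, 1, 3, 4, 5, 7}) = 2
G(11) = mex({0, 1, 2, 3, 4, 5}) = 6
G(12) = mex({0, 1, 2, 3, 5, 6, 7}) = 4
G(13) = mex({0, 2, 3, 4, 6, 7}) = 1
G(14) = mex({0, 1, 4, 5, 6, 7}) = 2
G(15) = mex({0, 1, 2, 3, 4, 5, 6}) = 7
G(16) = mex({0, 2, 3, 5, 6, 7}) = 1
G(17) = mex({0, 1, 2, 3, 5, 6, 7}) = 4
G(18) = mex({0, 1, 2, 4, 5, 6}) = 3
G(19) = mex({0, 1, 3, 4, 5, 7}) = 2
G(20) = mex({0, 2, 3, 4, 5, 6, 7}) = 1
G(21) = mex({0, 1, 2, 3, 5, 6, 7}) = 4
G(22) = mex({0, 1, 2, 3, 4, 5, 7}) = 6
G(23) = mex({0, 1, 2, 3, 4, 5, 6}) = 7
G(24) = mex({0, 1, 2, 3, 5, 6, 7}) = 4
G(25) = mex({0, 2, 3, 4, 6, 7}) = 1
G(26) = mex({0, 1, 3, 4, 5, 6, 7}) = 2
G(27) = mex({0, 1, 2, 3, 4, 5, 6, 7}) = 8
G(28) = mex({0, 1, 2, 3, 4, 6, 7, 8}) = 5
G(29) = mex({0, 1, 2, 3, 5, 6, 7, 8, 9}) = 4
G(30) = mex({0, 1, 2, 3, 4, 5, 6, 9, 10}) = 7
G(31) = mex({0, 1, 3, 4, 5, 7, 10, 11}) = 2
G(32) = mex({0, 2, 3, 4, 5, 6, 7, 9, 11}) = 1
G(33) = mex({0, 1, 2, 3, 4, 5, 6, 7, 9, 12}) = 8
G(34) = mex({0, 1, 2, 3, 4, 5, 7, 8, 11, 12}) = 6
Therefore G(34) = 6.

6


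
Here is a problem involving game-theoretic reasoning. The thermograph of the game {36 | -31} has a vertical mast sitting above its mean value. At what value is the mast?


Game = {36 | -31}, a switch {a | b} with numbers a > b.
Its thermograph has left wall a - t and right wall b + t, which meet at t = (a - b)/2, where both equal (a + b)/2. So the mast (mean value) is at (a + b)/2.
Mean = (36 + (-31))/2 = 5/2 = 5/2

5/2


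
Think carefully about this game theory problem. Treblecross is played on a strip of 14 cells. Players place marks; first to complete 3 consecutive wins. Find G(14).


Treblecross: place X on empty cells; 3-in-a-row wins.
Playing within two cells of an existing X lets the opponent win at once, so sensible play treats the cells i-2..i+2 around each X as dead. The player left with no safe cell loses, so this is a normal-play take-away game on strips of safe cells.
Placing X at cell i (0-indexed) of a strip of k safe cells leaves independent strips of sizes max(0, i-2) and max(0, k-i-3). Hence G(k) = mex{ G(max(0,i-2)) XOR G(max(0,k-i-3)) : 0 <= i < k }, with G(0) = 0.
G(1): splits (0,0):0^0=0 -> mex({0}) = 1
G(2): splits (0,0):0^0=0 -> mex({0}) = 1
G(3): splits (0,0):0^0=0 -> mex({0}) = 1
G(4): splits (0,1):0^1=1 (0,0):0^0=0 -> mex({0, 1}) = 2
G(5): splits (0,2):0^1=1 (0,1):0^1=1 (0,0):0^0=0 -> mex({0, 1}) = 2
G(6) = mex({1}) = 0
G(7) = mex({0, 1, 2}) = 3
G(8) = mex({0, 1, 2}) = 3
G(9) = mex({0, 2}) = 1
G(10) = mex({0, 2, 3}) = 1
G(11) = mex({0, 3}) = 1
G(12) = mex({1, 3}) = 0
G(13) = mex({0, 1, 2, 3}) = 4
G(14) = mex({0, 1, 2}) = 3
Therefore G(14) = 3.

3


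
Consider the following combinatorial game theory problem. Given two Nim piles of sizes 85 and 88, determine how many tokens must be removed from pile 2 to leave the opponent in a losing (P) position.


Piles: 85 and 88
Current XOR: 85 XOR 88 = 13 (non-zero, so this is an N-position).
To make the XOR zero, we need to find a move that balances the piles.
For pile 2 (size 88): target = 88 XOR 13 = 85
We reduce pile 2 from 88 to 85.
Tokens removed: 88 - 85 = 3
Verification: 85 XOR 85 = 0

3


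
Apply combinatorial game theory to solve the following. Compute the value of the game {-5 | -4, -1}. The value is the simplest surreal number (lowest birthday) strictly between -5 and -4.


Left options: {-5}, max = -5
Right options: {-4, -1}, min = -4
All options are numbers and max(Left) < min(Right), so by the simplicity theorem the value is the simplest (earliest-born) number strictly between -5 and -4.
No integer lies strictly between -5 and -4, so the value is the dyadic rational m/2^k in the interval with the smallest k (then m odd); search k = 1, 2, ...:
Denominator 2: -9/2 lies strictly between -5 and -4 -- found.
The simplest number in the interval is -9/2.
Game value = -9/2

-9/2


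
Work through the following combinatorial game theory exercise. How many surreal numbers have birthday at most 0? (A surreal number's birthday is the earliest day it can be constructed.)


Day 0: {|} = 0 is born. Count = 1.
Day n: the number of surreal numbers born by day n is 2^(n+1) - 1.
By day 0: 2^1 - 1 = 1
By day 0: 1 surreal numbers.

1


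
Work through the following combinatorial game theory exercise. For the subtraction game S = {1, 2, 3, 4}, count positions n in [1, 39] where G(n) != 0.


Subtraction set S = {1, 2, 3, 4}, so G(n) = n mod 5.
G(n) = 0 when n is a multiple of 5.
Multiples of 5 in [1, 39]: 7
N-positions (nonzero Grundy) = 39 - 7 = 32

32


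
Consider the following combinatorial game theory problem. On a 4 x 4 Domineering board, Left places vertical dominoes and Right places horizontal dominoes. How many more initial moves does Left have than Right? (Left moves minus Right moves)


Board is 4 x 4 (rows x cols).
Left (vertical) placements: (rows-1) * cols = 3 * 4 = 12
Right (horizontal) placements: rows * (cols-1) = 4 * 3 = 12
Advantage = Left - Right = 12 - 12 = 0

0


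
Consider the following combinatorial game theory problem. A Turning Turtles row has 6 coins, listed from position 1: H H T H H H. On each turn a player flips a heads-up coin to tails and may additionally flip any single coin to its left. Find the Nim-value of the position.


Coins: H H T H H H
Key fact: a single head at position k behaves exactly like a Nim heap of size k (turning it to T and optionally flipping a coin at j < k corresponds to moving the heap from k to j, or to 0), and heads combine as a disjunctive sum (two heads at the same place would cancel, matching j XOR j = 0). So the Nim-value is the XOR of the 1-indexed positions of the heads.
Face-up positions (1-indexed): [1, 2, 4, 5, 6]
XOR 0 with 1: 0 XOR 1 = 1
XOR 1 with 2: 1 XOR 2 = 3
XOR 3 with 4: 3 XOR 4 = 7
XOR 7 with 5: 7 XOR 5 = 2
XOR 2 with 6: 2 XOR 6 = 4
Nim-value = 4

4


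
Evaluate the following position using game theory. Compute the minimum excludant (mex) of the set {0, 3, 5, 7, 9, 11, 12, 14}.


Set = {0, 3, 5, 7, 9, 11, 12, 14}
0 is in the set.
1 is NOT in the set. This is the mex.
mex = 1

1


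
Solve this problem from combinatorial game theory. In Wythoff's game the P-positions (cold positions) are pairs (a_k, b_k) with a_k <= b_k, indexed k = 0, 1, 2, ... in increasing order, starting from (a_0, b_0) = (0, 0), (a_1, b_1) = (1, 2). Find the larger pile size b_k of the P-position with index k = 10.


By Wythoff's theorem, a_k = floor(k * phi) and b_k = floor(k * phi^2) = a_k + k, where phi = (1 + sqrt(5))/2 is the golden ratio.
phi = (1 + sqrt(5))/2 = 1.618034
phi^2 = phi + 1 = 2.618034
k = 10
k * phi^2 = 10 * 2.618034 = 26.180340
b_10 = floor(k * phi^2) = 26 (check: a_10 + k = 16 + 10 = 26)

26


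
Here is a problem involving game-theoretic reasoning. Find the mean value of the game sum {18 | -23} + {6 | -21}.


G1 = {18 | -23}, G2 = {6 | -21}
Each is a switch {a | b} with numbers a > b; its mean value is (a + b)/2, and mean value is additive over game sums: m(G1 + G2) = m(G1) + m(G2).
Mean of G1 = (18 + (-23))/2 = -5/2 = -5/2
Mean of G2 = (6 + (-21))/2 = -15/2 = -15/2
Mean of G1 + G2 = -5/2 + -15/2 = -10

-10


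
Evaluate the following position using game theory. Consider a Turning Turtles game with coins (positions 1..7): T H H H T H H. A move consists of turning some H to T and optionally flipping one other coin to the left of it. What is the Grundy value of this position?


Coins: T H H H T H H
Key fact: a single head at position k behaves exactly like a Nim heap of size k (turning it to T and optionally flipping a coin at j < k corresponds to moving the heap from k to j, or to 0), and heads combine as a disjunctive sum (two heads at the same place would cancel, matching j XOR j = 0). So the Nim-value is the XOR of the 1-indexed positions of the heads.
Face-up positions (1-indexed): [2, 3, 4, 6, 7]
XOR 0 with 2: 0 XOR 2 = 2
XOR 2 with 3: 2 XOR 3 = 1
XOR 1 with 4: 1 XOR 4 = 5
XOR 5 with 6: 5 XOR 6 = 3
XOR 3 with 7: 3 XOR 7 = 4
Nim-value = 4

4


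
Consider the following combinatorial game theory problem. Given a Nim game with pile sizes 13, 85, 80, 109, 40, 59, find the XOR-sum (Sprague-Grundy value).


We need the XOR (exclusive or) of all pile sizes.
After XOR-ing pile 1 (size 13): 0 XOR 13 = 13
After XOR-ing pile 2 (size 85): 13 XOR 85 = 88
After XOR-ing pile 3 (size 80): 88 XOR 80 = 8
After XOR-ing pile 4 (size 109): 8 XOR 109 = 101
After XOR-ing pile 5 (size 40): 101 XOR 40 = 77
After XOR-ing pile 6 (size 59): 77 XOR 59 = 118
The Nim-value of this position is 118.

118


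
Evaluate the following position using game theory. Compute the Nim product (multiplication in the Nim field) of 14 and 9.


Nim multiplication is bilinear over XOR: (u XOR v) * w = (u*w) XOR (v*w).
So we split each operand into its bit components and XOR the pairwise Nim products.
14 = 2 + 4 + 8 (as XOR of powers of 2).
9 = 1 + 8 (as XOR of powers of 2).
Using the standard Nim-product table on single bits:
  2*2 = 3,   2*4 = 8,   2*8 = 12,
  4*4 = 6,   4*8 = 11,  8*8 = 13,
and  1*x = x (identity), k*l = l*k (commutative).
Pairwise Nim products:
  2 * 1 = 2
  2 * 8 = 12
  4 * 1 = 4
  4 * 8 = 11
  8 * 1 = 8
  8 * 8 = 13
XOR them: 2 XOR 12 XOR 4 XOR 11 XOR 8 XOR 13 = 4.
Result: 14 * 9 = 4 (in Nim).

4


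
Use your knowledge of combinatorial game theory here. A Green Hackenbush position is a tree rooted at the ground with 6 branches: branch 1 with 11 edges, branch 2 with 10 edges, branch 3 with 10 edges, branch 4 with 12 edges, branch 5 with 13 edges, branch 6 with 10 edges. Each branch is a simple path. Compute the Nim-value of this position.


The tree has 6 branches from the ground vertex.
In Green Hackenbush, the Nim-value of a simple path of length k is k.
Branch 1: length 11, Nim-value = 11
Branch 2: length 10, Nim-value = 10
Branch 3: length 10, Nim-value = 10
Branch 4: length 12, Nim-value = 12
Branch 5: length 13, Nim-value = 13
Branch 6: length 10, Nim-value = 10
Total Nim-value = XOR of all branch values:
0 XOR 11 = 11
11 XOR 10 = 1
1 XOR 10 = 11
11 XOR 12 = 7
7 XOR 13 = 10
10 XOR 10 = 0
Nim-value of the tree = 0

0


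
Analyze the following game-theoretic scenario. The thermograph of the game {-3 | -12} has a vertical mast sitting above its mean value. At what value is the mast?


Game = {-3 | -12}, a switch {a | b} with numbers a > b.
Its thermograph has left wall a - t and right wall b + t, which meet at t = (a - b)/2, where both equal (a + b)/2. So the mast (mean value) is at (a + b)/2.
Mean = (-3 + (-12))/2 = -15/2 = -15/2

-15/2


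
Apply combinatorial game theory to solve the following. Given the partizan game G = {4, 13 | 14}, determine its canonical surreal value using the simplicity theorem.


Left options: {4, 13}, max = 13
Right options: {14}, min = 14
All options are numbers and max(Left) < min(Right), so by the simplicity theorem the value is the simplest (earliest-born) number strictly between 13 and 14.
No integer lies strictly between 13 and 14, so the value is the dyadic rational m/2^k in the interval with the smallest k (then m odd); search k = 1, 2, ...:
Denominator 2: 27/2 lies strictly between 13 and 14 -- found.
The simplest number in the interval is 27/2.
Game value = 27/2

27/2


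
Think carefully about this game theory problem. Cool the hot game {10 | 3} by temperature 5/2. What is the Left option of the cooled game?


Original game: {10 | 3} (a switch {a | b} with a > b).
Cooling by t (for t below the temperature (a - b)/2 = 7/2) taxes each move by t: {a | b} cooled by t is {a - t | b + t}.
Cooling amount: t = 5/2
Cooled Left option: 10 - 5/2 = 15/2
Cooled Right option: 3 + 5/2 = 11/2
Cooled game: {15/2 | 11/2}
Left option = 15/2

15/2


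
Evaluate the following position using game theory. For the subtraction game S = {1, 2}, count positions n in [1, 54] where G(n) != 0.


Subtraction set S = {1, 2}, so G(n) = n mod 3.
G(n) = 0 when n is a multiple of 3.
Multiples of 3 in [1, 54]: 18
N-positions (nonzero Grundy) = 54 - 18 = 36

36


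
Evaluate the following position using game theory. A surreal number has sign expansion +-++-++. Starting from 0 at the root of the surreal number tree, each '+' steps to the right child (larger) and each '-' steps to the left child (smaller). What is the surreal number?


Sign expansion: +-++-++
Rule: track bounds (lo, hi), initially (-inf, +inf). On '+', the current value becomes lo and we move to the simplest number in (value, hi): value + 1 if hi = +inf, otherwise the midpoint (value + hi)/2. On '-', the current value becomes hi and we move to value - 1 if lo = -inf, otherwise the midpoint (lo + value)/2.
Start at 0.
Step 1: sign = +, move right. Bounds: (0, +inf). Value = 1
Step 2: sign = -, move left. Bounds: (0, 1). Value = 1/2
Step 3: sign = +, move right. Bounds: (1/2, 1). Value = 3/4
Step 4: sign = +, move right. Bounds: (3/4, 1). Value = 7/8
Step 5: sign = -, move left. Bounds: (3/4, 7/8). Value = 13/16
Step 6: sign = +, move right. Bounds: (13/16, 7/8). Value = 27/32
Step 7: sign = +, move right. Bounds: (27/32, 7/8). Value = 55/64
The surreal number with sign expansion +-++-++ is 55/64.

55/64


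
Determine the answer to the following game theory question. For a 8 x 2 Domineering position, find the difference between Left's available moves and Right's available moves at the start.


Board is 8 x 2 (rows x cols).
Left (vertical) placements: (rows-1) * cols = 7 * 2 = 14
Right (horizontal) placements: rows * (cols-1) = 8 * 1 = 8
Advantage = Left - Right = 14 - 8 = 6

6


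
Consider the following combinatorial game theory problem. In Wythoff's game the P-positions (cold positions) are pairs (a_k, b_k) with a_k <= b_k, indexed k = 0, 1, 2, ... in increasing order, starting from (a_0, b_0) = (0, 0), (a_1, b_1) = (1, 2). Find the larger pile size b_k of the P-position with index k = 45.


By Wythoff's theorem, a_k = floor(k * phi) and b_k = floor(k * phi^2) = a_k + k, where phi = (1 + sqrt(5))/2 is the golden ratio.
phi = (1 + sqrt(5))/2 = 1.618034
phi^2 = phi + 1 = 2.618034
k = 45
k * phi^2 = 45 * 2.618034 = 117.811529
b_45 = floor(k * phi^2) = 117 (check: a_45 + k = 72 + 45 = 117)

117


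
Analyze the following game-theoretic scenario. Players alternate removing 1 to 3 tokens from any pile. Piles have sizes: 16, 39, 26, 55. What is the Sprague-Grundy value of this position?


Subtraction set: {1, 2, 3}
For this subtraction set, G(n) = n mod 4 (period = max + 1 = 4).
Pile 1 (size 16): G(16) = 16 mod 4 = 0
Pile 2 (size 39): G(39) = 39 mod 4 = 3
Pile 3 (size 26): G(26) = 26 mod 4 = 2
Pile 4 (size 55): G(55) = 55 mod 4 = 3
Total Grundy value = XOR of all: 0 XOR 3 XOR 2 XOR 3 = 2

2


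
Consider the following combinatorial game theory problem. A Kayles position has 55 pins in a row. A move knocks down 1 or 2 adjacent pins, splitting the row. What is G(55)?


Kayles: a move removes 1 or 2 adjacent pins from a contiguous row.
Removing pins from a row of k leaves two independent rows (a, b) with a + b = k - 1 (one pin) or a + b = k - 2 (two pins); an end removal gives a = 0.
By Sprague-Grundy, G(k) = mex{ G(a) XOR G(b) } over all these splits. G(0) = 0.
G(1): splits (0,0):0^0=0 -> mex({0}) = 1
G(2): splits (0,1):0^1=1 (0,0):0^0=0 -> mex({0, 1}) = 2
G(3): splits (0,2):0^2=2 (1,1):1^1=0 (0,1):0^1=1 -> mex({0, 1, 2}) = 3
G(4): splits (0,3):0^3=3 (1,2):1^2=3 (0,2):0^2=2 (1,1):1^1=0 -> mex({0, 2, 3}) = 1
G(5): splits (0,4):0^1=1 (1,3):1^3=2 (2,2):2^2=0 (0,3):0^3=3 (1,2):1^2=3 -> mex({0, 1, 2, 3}) = 4
G(6) = mex({0, 1, 2, 4}) = 3
G(7) = mex({0, 1, 3, 4, 5}) = 2
G(8) = mex({0, 2, 3, 5, 6}) = 1
G(9) = mex({0, 1, 2, 3, 6, 7}) = 4
G(10) = mex({0, 1, 3, 4, 5, 7}) = 2
G(11) = mex({0, 1, 2, 3, 4, 5}) = 6
G(12) = mex({0, 1, 2, 3, 5, 6, 7}) = 4
G(13) = mex({0, 2, 3, 4, 6, 7}) = 1
G(14) = mex({0, 1, 4, 5, 6, 7}) = 2
G(15) = mex({0, 1, 2, 3, 4, 5, 6}) = 7
G(16) = mex({0, 2, 3, 5, 6, 7}) = 1
G(17) = mex({0, 1, 2, 3, 5, 6, 7}) = 4
G(18) = mex({0, 1, 2, 4, 5, 6}) = 3
G(19) = mex({0, 1, 3, 4, 5, 7}) = 2
G(20) = mex({0, 2, 3, 4, 5, 6, 7}) = 1
G(21) = mex({0, 1, 2, 3, 5, 6, 7}) = 4
G(22) = mex({0, 1, 2, 3, 4, 5, 7}) = 6
G(23) = mex({0, 1, 2, 3, 4, 5, 6}) = 7
G(24) = mex({0, 1, 2, 3, 5, 6, 7}) = 4
G(25) = mex({0, 2, 3, 4, 6, 7}) = 1
G(26) = mex({0, 1, 3, 4, 5, 6, 7}) = 2
G(27) = mex({0, 1, 2, 3, 4, 5, 6, 7}) = 8
G(28) = mex({0, 1, 2, 3, 4, 6, 7, 8}) = 5
G(29) = mex({0, 1, 2, 3, 5, 6, 7, 8, 9}) = 4
G(30) = mex({0, 1, 2, 3, 4, 5, 6, 9, 10}) = 7
G(31) = mex({0, 1, 3, 4, 5, 7, 10, 11}) = 2
G(32) = mex({0, 2, 3, 4, 5, 6, 7, 9, 11}) = 1
G(33) = mex({0, 1, 2, 3, 4, 5, 6, 7, 9, 12}) = 8
G(34) = mex({0, 1, 2, 3, 4, 5, 7, 8, 11, 12}) = 6
G(35) = mex({0, 1, 2, 3, 4, 5, 6, 8, 9, 10, 11}) = 7
G(36) = mex({0, 1, 2, 3, 5, 6, 7, 9, 10}) = 4
G(37) = mex({0, 2, 3, 4, 6, 7, 9, 10, 11, 12}) = 1
G(38) = mex({0, 1, 3, 4, 5, 6, 7, 9, 10, 11, 12}) = 2
G(39) = mex({0, 1, 2, 4, 5, 6, 7, 9, 10, 12, 14}) = 3
G(40) = mex({0, 2, 3, 4, 6, 7, 11, 12, 14}) = 1
G(41) = mex({0, 1, 2, 3, 5, 6, 7, 9, 10, 11, 12}) = 4
G(42) = mex({0, 1, 2, 3, 4, 5, 6, 9, 10}) = 7
G(43) = mex({0, 1, 3, 4, 5, 7, 9, 10, 12, 15}) = 2
G(44) = mex({0, 2, 3, 4, 5, 6, 7, 9, 10, 12, 15}) = 1
G(45) = mex({0, 1, 2, 3, 4, 5, 6, 7, 9, 10, 12, 14}) = 8
G(46) = mex({0, 1, 3, 4, 5, 7, 8, 11, 12, 14}) = 2
G(47) = mex({0, 1, 2, 3, 4, 5, 6, 8, 9, 10, 11, 12}) = 7
G(48) = mex({0, 1, 2, 3, 5, 6, 7, 9, 10}) = 4
G(49) = mex({0, 2, 3, 4, 6, 7, 9, 10, 11, 12, 15}) = 1
G(50) = mex({0, 1, 4, 5, 6, 7, 9, 11, 12, 14, 15}) = 2
G(51) = mex({0, 1, 2, 3, 4, 5, 6, 7, 9, 12, 14, 15}) = 8
G(52) = mex({0, 2, 3, 4, 5, 6, 7, 8, 11, 12, 15}) = 1
G(53) = mex({0, 1, 2, 3, 5, 6, 7, 8, 9, 10, 11, 12}) = 4
G(54) = mex({0, 1, 2, 3, 4, 5, 6, 9, 10}) = 7
G(55) = mex({0, 1, 3, 4, 5, 7, 9, 10, 11, 12}) = 2
Therefore G(55) = 2.

2


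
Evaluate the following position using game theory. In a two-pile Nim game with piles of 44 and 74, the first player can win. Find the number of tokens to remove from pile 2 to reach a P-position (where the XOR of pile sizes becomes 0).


Piles: 44 and 74
Current XOR: 44 XOR 74 = 102 (non-zero, so this is an N-position).
To make the XOR zero, we need to find a move that balances the piles.
For pile 2 (size 74): target = 74 XOR 102 = 44
We reduce pile 2 from 74 to 44.
Tokens removed: 74 - 44 = 30
Verification: 44 XOR 44 = 0

30


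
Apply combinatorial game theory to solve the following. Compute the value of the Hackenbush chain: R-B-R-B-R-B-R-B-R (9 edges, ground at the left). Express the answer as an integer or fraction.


Edges (from ground): R-B-R-B-R-B-R-B-R
By Berlekamp's sign-expansion rule, a Blue-Red Hackenbush stalk has the value of the surreal number whose sign sequence is the edge sequence with B -> + and R -> -.
Sign sequence: -+-+-+-+-
Trace the sign expansion in the surreal number tree, starting from 0:
Edge 1: R (sign -) -> bounds (-inf, 0), value = -1
Edge 2: B (sign +) -> bounds (-1, 0), value = -1/2
Edge 3: R (sign -) -> bounds (-1, -1/2), value = -3/4
Edge 4: B (sign +) -> bounds (-3/4, -1/2), value = -5/8
Edge 5: R (sign -) -> bounds (-3/4, -5/8), value = -11/16
Edge 6: B (sign +) -> bounds (-11/16, -5/8), value = -21/32
Edge 7: R (sign -) -> bounds (-11/16, -21/32), value = -43/64
Edge 8: B (sign +) -> bounds (-43/64, -21/32), value = -85/128
Edge 9: R (sign -) -> bounds (-43/64, -85/128), value = -171/256
Game value = -171/256

-171/256


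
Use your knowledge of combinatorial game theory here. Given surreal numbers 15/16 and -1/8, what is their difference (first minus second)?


x = 15/16, y = -1/8
Converting to common denominator: 16
x = 15/16, y = -2/16
x - y = 15/16 - -1/8 = 17/16

17/16


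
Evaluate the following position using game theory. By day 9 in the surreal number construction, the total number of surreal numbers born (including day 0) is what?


Day 0: {|} = 0 is born. Count = 1.
Day n: the number of surreal numbers born by day n is 2^(n+1) - 1.
By day 0: 2^1 - 1 = 1
By day 1: 2^2 - 1 = 3
By day 2: 2^3 - 1 = 7
By day 3: 2^4 - 1 = 15
By day 4: 2^5 - 1 = 31
By day 5: 2^6 - 1 = 63
By day 6: 2^7 - 1 = 127
By day 7: 2^8 - 1 = 255
By day 8: 2^9 - 1 = 511
By day 9: 2^10 - 1 = 1023
By day 9: 1023 surreal numbers.

1023


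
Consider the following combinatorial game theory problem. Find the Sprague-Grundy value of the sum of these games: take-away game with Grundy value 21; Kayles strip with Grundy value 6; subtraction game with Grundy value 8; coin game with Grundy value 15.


By the Sprague-Grundy theorem, the Grundy value of a sum of games is the XOR of individual Grundy values.
take-away game: Grundy value = 21. Running XOR: 0 XOR 21 = 21
Kayles strip: Grundy value = 6. Running XOR: 21 XOR 6 = 19
subtraction game: Grundy value = 8. Running XOR: 19 XOR 8 = 27
coin game: Grundy value = 15. Running XOR: 27 XOR 15 = 20
The combined Grundy value is 20.

20


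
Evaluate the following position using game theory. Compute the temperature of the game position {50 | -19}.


The game is {50 | -19}, a switch {a | b} with numbers a > b.
Cooling {a | b} by t gives {a - t | b + t}, which stops being hot when a - t = b + t, i.e. at t = (a - b)/2. So the temperature of a switch is (a - b)/2.
Temperature = (Left option - Right option) / 2
= (50 - (-19)) / 2
= 69 / 2
= 69/2

69/2


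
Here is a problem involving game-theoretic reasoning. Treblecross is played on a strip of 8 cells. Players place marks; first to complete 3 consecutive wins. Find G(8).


Treblecross: place X on empty cells; 3-in-a-row wins.
Playing within two cells of an existing X lets the opponent win at once, so sensible play treats the cells i-2..i+2 around each X as dead. The player left with no safe cell loses, so this is a normal-play take-away game on strips of safe cells.
Placing X at cell i (0-indexed) of a strip of k safe cells leaves independent strips of sizes max(0, i-2) and max(0, k-i-3). Hence G(k) = mex{ G(max(0,i-2)) XOR G(max(0,k-i-3)) : 0 <= i < k }, with G(0) = 0.
G(1): splits (0,0):0^0=0 -> mex({0}) = 1
G(2): splits (0,0):0^0=0 -> mex({0}) = 1
G(3): splits (0,0):0^0=0 -> mex({0}) = 1
G(4): splits (0,1):0^1=1 (0,0):0^0=0 -> mex({0, 1}) = 2
G(5): splits (0,2):0^1=1 (0,1):0^1=1 (0,0):0^0=0 -> mex({0, 1}) = 2
G(6) = mex({1}) = 0
G(7) = mex({0, 1, 2}) = 3
G(8) = mex({0, 1, 2}) = 3
Therefore G(8) = 3.

3


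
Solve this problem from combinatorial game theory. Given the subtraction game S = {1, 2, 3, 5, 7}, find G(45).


The subtraction set is S = {1, 2, 3, 5, 7}.
G(k) = mex{ G(k - s) : s in S, s <= k }. We compute iteratively: G(0) = 0.
G(1) = mex({0}) = 1
G(2) = mex({0, 1}) = 2
G(3) = mex({0, 1, 2}) = 3
G(4) = mex({1, 2, 3}) = 0
G(5) = mex({0, 2, 3}) = 1
G(6) = mex({0, 1, 3}) = 2
G(7) = mex({0, 1, 2}) = 3
G(8) = mex({1, 2, 3}) = 0
G(9) = mex({0, 2, 3}) = 1
G(10) = mex({0, 1, 3}) = 2
Observe that G(4)..G(10) = 0, 1, 2, 3, 0, 1, 2 repeats G(0)..G(6) = 0, 1, 2, 3, 0, 1, 2.
For k >= max(S) = 7, G(k) is determined by the previous 7 values G(k-7)..G(k-1); a window of 7 consecutive values has recurred shifted by 4, so by induction G(k + 4) = G(k) for all k >= 0: the sequence is periodic from the start with period 4.
One period: G(0..3) = 0, 1, 2, 3.
45 mod 4 = 1, so G(45) = G(1) = 1.

1


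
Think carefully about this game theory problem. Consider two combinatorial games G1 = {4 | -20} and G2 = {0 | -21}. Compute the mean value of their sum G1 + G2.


G1 = {4 | -20}, G2 = {0 | -21}
Each is a switch {a | b} with numbers a > b; its mean value is (a + b)/2, and mean value is additive over game sums: m(G1 + G2) = m(G1) + m(G2).
Mean of G1 = (4 + (-20))/2 = -16/2 = -8
Mean of G2 = (0 + (-21))/2 = -21/2 = -21/2
Mean of G1 + G2 = -8 + -21/2 = -37/2

-37/2
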